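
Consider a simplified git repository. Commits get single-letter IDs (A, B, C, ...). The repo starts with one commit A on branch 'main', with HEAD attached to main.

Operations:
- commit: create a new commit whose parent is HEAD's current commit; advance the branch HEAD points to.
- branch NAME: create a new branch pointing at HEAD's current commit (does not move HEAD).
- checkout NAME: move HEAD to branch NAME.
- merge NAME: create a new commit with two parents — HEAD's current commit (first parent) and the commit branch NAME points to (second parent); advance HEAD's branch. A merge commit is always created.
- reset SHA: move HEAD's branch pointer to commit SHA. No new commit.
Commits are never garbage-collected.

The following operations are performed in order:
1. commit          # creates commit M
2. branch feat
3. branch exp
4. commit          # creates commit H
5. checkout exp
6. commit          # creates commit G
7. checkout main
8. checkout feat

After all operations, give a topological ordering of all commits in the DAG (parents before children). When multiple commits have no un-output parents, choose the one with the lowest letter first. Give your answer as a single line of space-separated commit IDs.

After op 1 (commit): HEAD=main@M [main=M]
After op 2 (branch): HEAD=main@M [feat=M main=M]
After op 3 (branch): HEAD=main@M [exp=M feat=M main=M]
After op 4 (commit): HEAD=main@H [exp=M feat=M main=H]
After op 5 (checkout): HEAD=exp@M [exp=M feat=M main=H]
After op 6 (commit): HEAD=exp@G [exp=G feat=M main=H]
After op 7 (checkout): HEAD=main@H [exp=G feat=M main=H]
After op 8 (checkout): HEAD=feat@M [exp=G feat=M main=H]
commit A: parents=[]
commit G: parents=['M']
commit H: parents=['M']
commit M: parents=['A']

Answer: A M G H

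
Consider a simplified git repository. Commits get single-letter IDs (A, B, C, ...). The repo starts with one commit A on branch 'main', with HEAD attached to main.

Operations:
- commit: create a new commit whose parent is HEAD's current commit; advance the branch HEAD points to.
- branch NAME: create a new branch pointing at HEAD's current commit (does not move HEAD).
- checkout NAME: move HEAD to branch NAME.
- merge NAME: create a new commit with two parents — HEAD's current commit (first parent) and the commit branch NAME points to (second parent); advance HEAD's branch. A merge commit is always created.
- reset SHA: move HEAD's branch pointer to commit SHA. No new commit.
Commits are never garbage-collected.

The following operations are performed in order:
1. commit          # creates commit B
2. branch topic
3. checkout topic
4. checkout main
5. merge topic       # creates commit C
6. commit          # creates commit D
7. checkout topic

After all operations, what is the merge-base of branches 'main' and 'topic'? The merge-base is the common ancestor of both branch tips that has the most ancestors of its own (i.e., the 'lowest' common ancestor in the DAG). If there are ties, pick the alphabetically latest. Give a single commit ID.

After op 1 (commit): HEAD=main@B [main=B]
After op 2 (branch): HEAD=main@B [main=B topic=B]
After op 3 (checkout): HEAD=topic@B [main=B topic=B]
After op 4 (checkout): HEAD=main@B [main=B topic=B]
After op 5 (merge): HEAD=main@C [main=C topic=B]
After op 6 (commit): HEAD=main@D [main=D topic=B]
After op 7 (checkout): HEAD=topic@B [main=D topic=B]
ancestors(main=D): ['A', 'B', 'C', 'D']
ancestors(topic=B): ['A', 'B']
common: ['A', 'B']

Answer: B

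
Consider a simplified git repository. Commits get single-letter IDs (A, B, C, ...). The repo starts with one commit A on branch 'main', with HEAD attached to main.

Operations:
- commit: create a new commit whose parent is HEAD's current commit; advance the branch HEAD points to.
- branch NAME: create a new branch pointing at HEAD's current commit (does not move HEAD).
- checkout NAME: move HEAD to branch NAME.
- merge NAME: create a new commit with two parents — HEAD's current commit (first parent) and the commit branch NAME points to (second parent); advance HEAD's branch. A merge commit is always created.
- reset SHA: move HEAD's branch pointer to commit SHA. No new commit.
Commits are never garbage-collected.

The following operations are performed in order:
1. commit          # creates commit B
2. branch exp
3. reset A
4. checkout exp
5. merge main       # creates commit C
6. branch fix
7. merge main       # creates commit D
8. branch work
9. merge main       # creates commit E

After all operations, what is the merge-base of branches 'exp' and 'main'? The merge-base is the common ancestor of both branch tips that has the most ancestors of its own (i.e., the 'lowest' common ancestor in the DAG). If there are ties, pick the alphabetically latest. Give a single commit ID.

After op 1 (commit): HEAD=main@B [main=B]
After op 2 (branch): HEAD=main@B [exp=B main=B]
After op 3 (reset): HEAD=main@A [exp=B main=A]
After op 4 (checkout): HEAD=exp@B [exp=B main=A]
After op 5 (merge): HEAD=exp@C [exp=C main=A]
After op 6 (branch): HEAD=exp@C [exp=C fix=C main=A]
After op 7 (merge): HEAD=exp@D [exp=D fix=C main=A]
After op 8 (branch): HEAD=exp@D [exp=D fix=C main=A work=D]
After op 9 (merge): HEAD=exp@E [exp=E fix=C main=A work=D]
ancestors(exp=E): ['A', 'B', 'C', 'D', 'E']
ancestors(main=A): ['A']
common: ['A']

Answer: A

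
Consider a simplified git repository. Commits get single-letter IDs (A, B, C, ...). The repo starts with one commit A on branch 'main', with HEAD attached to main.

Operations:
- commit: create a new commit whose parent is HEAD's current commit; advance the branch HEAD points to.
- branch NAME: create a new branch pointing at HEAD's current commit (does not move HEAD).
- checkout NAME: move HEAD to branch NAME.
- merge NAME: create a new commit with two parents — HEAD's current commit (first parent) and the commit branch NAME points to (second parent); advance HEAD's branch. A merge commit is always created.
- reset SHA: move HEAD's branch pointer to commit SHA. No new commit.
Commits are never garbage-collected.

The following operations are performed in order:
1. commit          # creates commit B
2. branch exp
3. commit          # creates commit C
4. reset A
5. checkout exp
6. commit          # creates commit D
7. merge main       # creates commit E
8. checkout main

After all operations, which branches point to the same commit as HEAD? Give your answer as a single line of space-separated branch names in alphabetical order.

Answer: main

Derivation:
After op 1 (commit): HEAD=main@B [main=B]
After op 2 (branch): HEAD=main@B [exp=B main=B]
After op 3 (commit): HEAD=main@C [exp=B main=C]
After op 4 (reset): HEAD=main@A [exp=B main=A]
After op 5 (checkout): HEAD=exp@B [exp=B main=A]
After op 6 (commit): HEAD=exp@D [exp=D main=A]
After op 7 (merge): HEAD=exp@E [exp=E main=A]
After op 8 (checkout): HEAD=main@A [exp=E main=A]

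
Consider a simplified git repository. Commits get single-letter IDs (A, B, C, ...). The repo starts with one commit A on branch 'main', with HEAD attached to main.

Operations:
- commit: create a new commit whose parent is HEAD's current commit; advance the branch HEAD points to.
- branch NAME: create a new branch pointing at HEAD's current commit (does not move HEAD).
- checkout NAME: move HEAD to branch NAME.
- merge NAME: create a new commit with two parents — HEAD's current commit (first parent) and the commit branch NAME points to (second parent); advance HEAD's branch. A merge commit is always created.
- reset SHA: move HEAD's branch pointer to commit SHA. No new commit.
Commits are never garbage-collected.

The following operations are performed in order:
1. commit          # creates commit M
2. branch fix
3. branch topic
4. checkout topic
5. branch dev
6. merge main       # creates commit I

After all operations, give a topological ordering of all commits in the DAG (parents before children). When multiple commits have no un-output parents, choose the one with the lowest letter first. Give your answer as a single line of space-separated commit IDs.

After op 1 (commit): HEAD=main@M [main=M]
After op 2 (branch): HEAD=main@M [fix=M main=M]
After op 3 (branch): HEAD=main@M [fix=M main=M topic=M]
After op 4 (checkout): HEAD=topic@M [fix=M main=M topic=M]
After op 5 (branch): HEAD=topic@M [dev=M fix=M main=M topic=M]
After op 6 (merge): HEAD=topic@I [dev=M fix=M main=M topic=I]
commit A: parents=[]
commit I: parents=['M', 'M']
commit M: parents=['A']

Answer: A M I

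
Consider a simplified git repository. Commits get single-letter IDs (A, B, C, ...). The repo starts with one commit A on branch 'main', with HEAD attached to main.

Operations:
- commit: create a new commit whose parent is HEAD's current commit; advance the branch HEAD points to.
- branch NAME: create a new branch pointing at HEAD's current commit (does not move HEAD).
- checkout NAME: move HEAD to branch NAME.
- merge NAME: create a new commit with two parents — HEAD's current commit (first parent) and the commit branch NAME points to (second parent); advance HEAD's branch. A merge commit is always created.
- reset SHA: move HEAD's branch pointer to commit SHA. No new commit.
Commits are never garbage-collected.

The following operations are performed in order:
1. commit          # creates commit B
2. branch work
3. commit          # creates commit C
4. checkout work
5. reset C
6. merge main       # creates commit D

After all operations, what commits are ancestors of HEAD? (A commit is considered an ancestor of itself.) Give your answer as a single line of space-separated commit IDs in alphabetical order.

After op 1 (commit): HEAD=main@B [main=B]
After op 2 (branch): HEAD=main@B [main=B work=B]
After op 3 (commit): HEAD=main@C [main=C work=B]
After op 4 (checkout): HEAD=work@B [main=C work=B]
After op 5 (reset): HEAD=work@C [main=C work=C]
After op 6 (merge): HEAD=work@D [main=C work=D]

Answer: A B C D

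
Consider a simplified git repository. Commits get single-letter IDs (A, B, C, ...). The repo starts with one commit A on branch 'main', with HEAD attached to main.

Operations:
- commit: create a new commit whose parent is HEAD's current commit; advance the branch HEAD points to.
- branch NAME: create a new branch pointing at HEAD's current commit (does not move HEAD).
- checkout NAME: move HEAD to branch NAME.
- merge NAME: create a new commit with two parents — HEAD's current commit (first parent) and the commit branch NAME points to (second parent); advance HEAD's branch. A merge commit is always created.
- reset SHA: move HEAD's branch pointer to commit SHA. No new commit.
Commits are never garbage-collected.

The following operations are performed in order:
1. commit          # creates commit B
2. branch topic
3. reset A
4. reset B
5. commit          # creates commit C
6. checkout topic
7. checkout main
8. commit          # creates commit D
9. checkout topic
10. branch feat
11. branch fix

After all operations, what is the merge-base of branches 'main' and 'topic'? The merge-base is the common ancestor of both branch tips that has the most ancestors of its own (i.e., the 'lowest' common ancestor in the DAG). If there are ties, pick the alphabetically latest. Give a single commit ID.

Answer: B

Derivation:
After op 1 (commit): HEAD=main@B [main=B]
After op 2 (branch): HEAD=main@B [main=B topic=B]
After op 3 (reset): HEAD=main@A [main=A topic=B]
After op 4 (reset): HEAD=main@B [main=B topic=B]
After op 5 (commit): HEAD=main@C [main=C topic=B]
After op 6 (checkout): HEAD=topic@B [main=C topic=B]
After op 7 (checkout): HEAD=main@C [main=C topic=B]
After op 8 (commit): HEAD=main@D [main=D topic=B]
After op 9 (checkout): HEAD=topic@B [main=D topic=B]
After op 10 (branch): HEAD=topic@B [feat=B main=D topic=B]
After op 11 (branch): HEAD=topic@B [feat=B fix=B main=D topic=B]
ancestors(main=D): ['A', 'B', 'C', 'D']
ancestors(topic=B): ['A', 'B']
common: ['A', 'B']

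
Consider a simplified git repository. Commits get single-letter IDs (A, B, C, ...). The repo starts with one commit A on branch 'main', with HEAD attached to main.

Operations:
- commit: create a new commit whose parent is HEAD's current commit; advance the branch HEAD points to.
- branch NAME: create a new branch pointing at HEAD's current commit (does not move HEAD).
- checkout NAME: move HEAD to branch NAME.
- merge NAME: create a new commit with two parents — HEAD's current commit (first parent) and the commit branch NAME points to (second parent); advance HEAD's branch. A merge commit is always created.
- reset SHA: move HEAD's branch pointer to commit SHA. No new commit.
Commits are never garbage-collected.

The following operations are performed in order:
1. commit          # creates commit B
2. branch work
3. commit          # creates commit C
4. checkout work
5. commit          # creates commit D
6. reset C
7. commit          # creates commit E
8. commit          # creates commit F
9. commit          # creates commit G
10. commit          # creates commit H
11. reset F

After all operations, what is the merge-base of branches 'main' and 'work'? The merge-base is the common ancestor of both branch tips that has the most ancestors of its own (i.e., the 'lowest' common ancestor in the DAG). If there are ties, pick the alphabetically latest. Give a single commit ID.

Answer: C

Derivation:
After op 1 (commit): HEAD=main@B [main=B]
After op 2 (branch): HEAD=main@B [main=B work=B]
After op 3 (commit): HEAD=main@C [main=C work=B]
After op 4 (checkout): HEAD=work@B [main=C work=B]
After op 5 (commit): HEAD=work@D [main=C work=D]
After op 6 (reset): HEAD=work@C [main=C work=C]
After op 7 (commit): HEAD=work@E [main=C work=E]
After op 8 (commit): HEAD=work@F [main=C work=F]
After op 9 (commit): HEAD=work@G [main=C work=G]
After op 10 (commit): HEAD=work@H [main=C work=H]
After op 11 (reset): HEAD=work@F [main=C work=F]
ancestors(main=C): ['A', 'B', 'C']
ancestors(work=F): ['A', 'B', 'C', 'E', 'F']
common: ['A', 'B', 'C']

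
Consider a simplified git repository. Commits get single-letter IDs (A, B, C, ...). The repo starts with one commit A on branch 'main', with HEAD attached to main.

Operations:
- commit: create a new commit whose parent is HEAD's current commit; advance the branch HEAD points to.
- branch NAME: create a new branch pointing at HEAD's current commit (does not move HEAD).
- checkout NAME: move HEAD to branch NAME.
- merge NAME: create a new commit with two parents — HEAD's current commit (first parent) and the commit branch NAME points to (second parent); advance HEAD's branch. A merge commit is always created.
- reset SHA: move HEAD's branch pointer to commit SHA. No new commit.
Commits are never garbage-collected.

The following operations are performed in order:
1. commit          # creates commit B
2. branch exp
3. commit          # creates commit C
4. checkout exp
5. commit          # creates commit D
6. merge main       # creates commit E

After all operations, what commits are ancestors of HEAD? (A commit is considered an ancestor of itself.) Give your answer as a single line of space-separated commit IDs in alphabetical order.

Answer: A B C D E

Derivation:
After op 1 (commit): HEAD=main@B [main=B]
After op 2 (branch): HEAD=main@B [exp=B main=B]
After op 3 (commit): HEAD=main@C [exp=B main=C]
After op 4 (checkout): HEAD=exp@B [exp=B main=C]
After op 5 (commit): HEAD=exp@D [exp=D main=C]
After op 6 (merge): HEAD=exp@E [exp=E main=C]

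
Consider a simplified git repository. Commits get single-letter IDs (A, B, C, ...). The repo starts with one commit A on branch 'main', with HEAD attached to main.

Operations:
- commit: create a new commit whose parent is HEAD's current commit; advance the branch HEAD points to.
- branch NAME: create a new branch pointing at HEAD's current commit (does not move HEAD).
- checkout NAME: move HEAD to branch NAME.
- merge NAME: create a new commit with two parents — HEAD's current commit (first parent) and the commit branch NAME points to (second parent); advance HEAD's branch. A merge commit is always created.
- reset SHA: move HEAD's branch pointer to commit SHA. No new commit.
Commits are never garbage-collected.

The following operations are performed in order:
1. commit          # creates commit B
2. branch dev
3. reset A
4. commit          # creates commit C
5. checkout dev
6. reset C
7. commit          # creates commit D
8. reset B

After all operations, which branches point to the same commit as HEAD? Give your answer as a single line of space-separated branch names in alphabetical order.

After op 1 (commit): HEAD=main@B [main=B]
After op 2 (branch): HEAD=main@B [dev=B main=B]
After op 3 (reset): HEAD=main@A [dev=B main=A]
After op 4 (commit): HEAD=main@C [dev=B main=C]
After op 5 (checkout): HEAD=dev@B [dev=B main=C]
After op 6 (reset): HEAD=dev@C [dev=C main=C]
After op 7 (commit): HEAD=dev@D [dev=D main=C]
After op 8 (reset): HEAD=dev@B [dev=B main=C]

Answer: dev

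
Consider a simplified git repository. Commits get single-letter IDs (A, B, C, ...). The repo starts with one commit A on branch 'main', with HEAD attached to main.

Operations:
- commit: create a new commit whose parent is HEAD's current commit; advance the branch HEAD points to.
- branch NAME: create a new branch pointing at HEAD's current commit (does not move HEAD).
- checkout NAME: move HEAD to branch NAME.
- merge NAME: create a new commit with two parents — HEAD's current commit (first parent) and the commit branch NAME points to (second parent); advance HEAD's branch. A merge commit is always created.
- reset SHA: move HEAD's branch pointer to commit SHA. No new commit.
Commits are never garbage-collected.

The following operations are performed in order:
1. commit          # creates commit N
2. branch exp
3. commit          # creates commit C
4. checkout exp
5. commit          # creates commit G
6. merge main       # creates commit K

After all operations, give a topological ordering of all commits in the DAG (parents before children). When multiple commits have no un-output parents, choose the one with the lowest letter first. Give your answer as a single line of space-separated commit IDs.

Answer: A N C G K

Derivation:
After op 1 (commit): HEAD=main@N [main=N]
After op 2 (branch): HEAD=main@N [exp=N main=N]
After op 3 (commit): HEAD=main@C [exp=N main=C]
After op 4 (checkout): HEAD=exp@N [exp=N main=C]
After op 5 (commit): HEAD=exp@G [exp=G main=C]
After op 6 (merge): HEAD=exp@K [exp=K main=C]
commit A: parents=[]
commit C: parents=['N']
commit G: parents=['N']
commit K: parents=['G', 'C']
commit N: parents=['A']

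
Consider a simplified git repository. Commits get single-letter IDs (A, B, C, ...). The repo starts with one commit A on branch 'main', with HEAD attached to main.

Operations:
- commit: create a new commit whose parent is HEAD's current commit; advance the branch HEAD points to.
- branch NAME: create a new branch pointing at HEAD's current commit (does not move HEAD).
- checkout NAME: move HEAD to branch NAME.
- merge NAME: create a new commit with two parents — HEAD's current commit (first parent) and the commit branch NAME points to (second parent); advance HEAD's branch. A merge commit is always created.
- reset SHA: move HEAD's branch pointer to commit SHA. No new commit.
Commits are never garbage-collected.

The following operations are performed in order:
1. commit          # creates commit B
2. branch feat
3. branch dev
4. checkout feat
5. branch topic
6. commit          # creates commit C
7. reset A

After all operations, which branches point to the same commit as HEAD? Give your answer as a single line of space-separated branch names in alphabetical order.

After op 1 (commit): HEAD=main@B [main=B]
After op 2 (branch): HEAD=main@B [feat=B main=B]
After op 3 (branch): HEAD=main@B [dev=B feat=B main=B]
After op 4 (checkout): HEAD=feat@B [dev=B feat=B main=B]
After op 5 (branch): HEAD=feat@B [dev=B feat=B main=B topic=B]
After op 6 (commit): HEAD=feat@C [dev=B feat=C main=B topic=B]
After op 7 (reset): HEAD=feat@A [dev=B feat=A main=B topic=B]

Answer: feat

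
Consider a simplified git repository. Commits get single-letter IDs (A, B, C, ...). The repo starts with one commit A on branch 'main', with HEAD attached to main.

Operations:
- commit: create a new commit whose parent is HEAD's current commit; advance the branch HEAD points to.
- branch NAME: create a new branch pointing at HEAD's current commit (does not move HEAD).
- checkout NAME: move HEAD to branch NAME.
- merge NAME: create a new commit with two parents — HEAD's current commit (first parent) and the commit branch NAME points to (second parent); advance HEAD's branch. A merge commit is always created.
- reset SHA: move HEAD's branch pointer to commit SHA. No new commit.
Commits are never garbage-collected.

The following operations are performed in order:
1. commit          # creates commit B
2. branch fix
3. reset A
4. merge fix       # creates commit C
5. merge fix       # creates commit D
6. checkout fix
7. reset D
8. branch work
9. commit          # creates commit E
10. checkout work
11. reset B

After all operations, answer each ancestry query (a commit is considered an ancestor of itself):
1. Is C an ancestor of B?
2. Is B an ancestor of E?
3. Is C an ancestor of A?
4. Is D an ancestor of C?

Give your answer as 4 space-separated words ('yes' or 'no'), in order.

Answer: no yes no no

Derivation:
After op 1 (commit): HEAD=main@B [main=B]
After op 2 (branch): HEAD=main@B [fix=B main=B]
After op 3 (reset): HEAD=main@A [fix=B main=A]
After op 4 (merge): HEAD=main@C [fix=B main=C]
After op 5 (merge): HEAD=main@D [fix=B main=D]
After op 6 (checkout): HEAD=fix@B [fix=B main=D]
After op 7 (reset): HEAD=fix@D [fix=D main=D]
After op 8 (branch): HEAD=fix@D [fix=D main=D work=D]
After op 9 (commit): HEAD=fix@E [fix=E main=D work=D]
After op 10 (checkout): HEAD=work@D [fix=E main=D work=D]
After op 11 (reset): HEAD=work@B [fix=E main=D work=B]
ancestors(B) = {A,B}; C in? no
ancestors(E) = {A,B,C,D,E}; B in? yes
ancestors(A) = {A}; C in? no
ancestors(C) = {A,B,C}; D in? no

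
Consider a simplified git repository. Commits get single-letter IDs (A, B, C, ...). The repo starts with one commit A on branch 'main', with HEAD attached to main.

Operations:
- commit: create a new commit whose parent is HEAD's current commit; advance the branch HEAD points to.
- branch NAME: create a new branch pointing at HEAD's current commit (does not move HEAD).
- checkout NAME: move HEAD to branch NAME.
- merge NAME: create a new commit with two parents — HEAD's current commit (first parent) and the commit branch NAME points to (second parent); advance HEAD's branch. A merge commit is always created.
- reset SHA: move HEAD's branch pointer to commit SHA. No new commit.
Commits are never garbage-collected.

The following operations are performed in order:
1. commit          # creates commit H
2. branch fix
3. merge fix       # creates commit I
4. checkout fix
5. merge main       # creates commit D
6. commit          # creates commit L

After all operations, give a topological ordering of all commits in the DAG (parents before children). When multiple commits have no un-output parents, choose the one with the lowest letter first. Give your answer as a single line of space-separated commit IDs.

Answer: A H I D L

Derivation:
After op 1 (commit): HEAD=main@H [main=H]
After op 2 (branch): HEAD=main@H [fix=H main=H]
After op 3 (merge): HEAD=main@I [fix=H main=I]
After op 4 (checkout): HEAD=fix@H [fix=H main=I]
After op 5 (merge): HEAD=fix@D [fix=D main=I]
After op 6 (commit): HEAD=fix@L [fix=L main=I]
commit A: parents=[]
commit D: parents=['H', 'I']
commit H: parents=['A']
commit I: parents=['H', 'H']
commit L: parents=['D']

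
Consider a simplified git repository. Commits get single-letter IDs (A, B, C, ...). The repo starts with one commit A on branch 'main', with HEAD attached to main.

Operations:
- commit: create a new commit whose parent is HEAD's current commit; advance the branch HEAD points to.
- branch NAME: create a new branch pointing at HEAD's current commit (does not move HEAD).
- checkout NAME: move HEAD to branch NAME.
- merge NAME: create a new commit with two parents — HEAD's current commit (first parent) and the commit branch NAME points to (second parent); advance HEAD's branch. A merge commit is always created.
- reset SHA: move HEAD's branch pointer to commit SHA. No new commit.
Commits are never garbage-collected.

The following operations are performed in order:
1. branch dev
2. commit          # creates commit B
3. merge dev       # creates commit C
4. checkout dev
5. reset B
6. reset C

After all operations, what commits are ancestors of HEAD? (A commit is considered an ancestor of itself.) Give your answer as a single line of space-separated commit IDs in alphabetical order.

Answer: A B C

Derivation:
After op 1 (branch): HEAD=main@A [dev=A main=A]
After op 2 (commit): HEAD=main@B [dev=A main=B]
After op 3 (merge): HEAD=main@C [dev=A main=C]
After op 4 (checkout): HEAD=dev@A [dev=A main=C]
After op 5 (reset): HEAD=dev@B [dev=B main=C]
After op 6 (reset): HEAD=dev@C [dev=C main=C]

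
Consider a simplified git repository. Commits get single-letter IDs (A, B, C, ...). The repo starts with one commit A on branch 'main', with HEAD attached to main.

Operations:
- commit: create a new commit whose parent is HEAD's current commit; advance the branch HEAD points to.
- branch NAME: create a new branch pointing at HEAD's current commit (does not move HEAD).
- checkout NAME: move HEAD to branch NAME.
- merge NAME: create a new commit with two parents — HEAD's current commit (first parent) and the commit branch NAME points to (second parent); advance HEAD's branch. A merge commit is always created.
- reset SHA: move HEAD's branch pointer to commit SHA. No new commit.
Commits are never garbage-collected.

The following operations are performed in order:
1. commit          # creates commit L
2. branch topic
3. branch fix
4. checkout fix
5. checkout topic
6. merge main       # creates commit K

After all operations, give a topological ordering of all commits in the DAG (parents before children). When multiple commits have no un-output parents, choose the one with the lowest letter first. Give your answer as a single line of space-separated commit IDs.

Answer: A L K

Derivation:
After op 1 (commit): HEAD=main@L [main=L]
After op 2 (branch): HEAD=main@L [main=L topic=L]
After op 3 (branch): HEAD=main@L [fix=L main=L topic=L]
After op 4 (checkout): HEAD=fix@L [fix=L main=L topic=L]
After op 5 (checkout): HEAD=topic@L [fix=L main=L topic=L]
After op 6 (merge): HEAD=topic@K [fix=L main=L topic=K]
commit A: parents=[]
commit K: parents=['L', 'L']
commit L: parents=['A']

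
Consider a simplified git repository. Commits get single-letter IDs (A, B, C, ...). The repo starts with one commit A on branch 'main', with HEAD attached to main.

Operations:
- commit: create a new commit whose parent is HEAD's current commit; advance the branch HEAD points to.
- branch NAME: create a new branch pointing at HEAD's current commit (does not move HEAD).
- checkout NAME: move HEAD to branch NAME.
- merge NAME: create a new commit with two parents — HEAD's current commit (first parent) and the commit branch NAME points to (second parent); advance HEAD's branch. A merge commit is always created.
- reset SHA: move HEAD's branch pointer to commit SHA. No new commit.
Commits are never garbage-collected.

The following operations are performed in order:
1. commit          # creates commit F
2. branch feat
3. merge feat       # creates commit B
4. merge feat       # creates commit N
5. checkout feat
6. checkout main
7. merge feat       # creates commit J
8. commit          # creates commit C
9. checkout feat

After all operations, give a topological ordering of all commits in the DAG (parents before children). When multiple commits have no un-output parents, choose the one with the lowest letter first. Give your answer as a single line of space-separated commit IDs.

Answer: A F B N J C

Derivation:
After op 1 (commit): HEAD=main@F [main=F]
After op 2 (branch): HEAD=main@F [feat=F main=F]
After op 3 (merge): HEAD=main@B [feat=F main=B]
After op 4 (merge): HEAD=main@N [feat=F main=N]
After op 5 (checkout): HEAD=feat@F [feat=F main=N]
After op 6 (checkout): HEAD=main@N [feat=F main=N]
After op 7 (merge): HEAD=main@J [feat=F main=J]
After op 8 (commit): HEAD=main@C [feat=F main=C]
After op 9 (checkout): HEAD=feat@F [feat=F main=C]
commit A: parents=[]
commit B: parents=['F', 'F']
commit C: parents=['J']
commit F: parents=['A']
commit J: parents=['N', 'F']
commit N: parents=['B', 'F']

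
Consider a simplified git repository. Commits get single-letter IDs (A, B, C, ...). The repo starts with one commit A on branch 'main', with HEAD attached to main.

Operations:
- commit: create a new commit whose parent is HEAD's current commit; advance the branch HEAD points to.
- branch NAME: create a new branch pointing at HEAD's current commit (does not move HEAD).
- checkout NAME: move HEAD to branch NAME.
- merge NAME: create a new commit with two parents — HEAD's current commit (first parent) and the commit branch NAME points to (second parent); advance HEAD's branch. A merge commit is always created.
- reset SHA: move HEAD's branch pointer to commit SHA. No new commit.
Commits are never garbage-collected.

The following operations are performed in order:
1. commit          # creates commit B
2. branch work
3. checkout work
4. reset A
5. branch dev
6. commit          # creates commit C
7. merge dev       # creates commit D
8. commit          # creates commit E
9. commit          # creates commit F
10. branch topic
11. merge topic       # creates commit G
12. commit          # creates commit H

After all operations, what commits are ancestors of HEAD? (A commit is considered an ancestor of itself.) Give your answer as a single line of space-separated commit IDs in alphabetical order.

Answer: A C D E F G H

Derivation:
After op 1 (commit): HEAD=main@B [main=B]
After op 2 (branch): HEAD=main@B [main=B work=B]
After op 3 (checkout): HEAD=work@B [main=B work=B]
After op 4 (reset): HEAD=work@A [main=B work=A]
After op 5 (branch): HEAD=work@A [dev=A main=B work=A]
After op 6 (commit): HEAD=work@C [dev=A main=B work=C]
After op 7 (merge): HEAD=work@D [dev=A main=B work=D]
After op 8 (commit): HEAD=work@E [dev=A main=B work=E]
After op 9 (commit): HEAD=work@F [dev=A main=B work=F]
After op 10 (branch): HEAD=work@F [dev=A main=B topic=F work=F]
After op 11 (merge): HEAD=work@G [dev=A main=B topic=F work=G]
After op 12 (commit): HEAD=work@H [dev=A main=B topic=F work=H]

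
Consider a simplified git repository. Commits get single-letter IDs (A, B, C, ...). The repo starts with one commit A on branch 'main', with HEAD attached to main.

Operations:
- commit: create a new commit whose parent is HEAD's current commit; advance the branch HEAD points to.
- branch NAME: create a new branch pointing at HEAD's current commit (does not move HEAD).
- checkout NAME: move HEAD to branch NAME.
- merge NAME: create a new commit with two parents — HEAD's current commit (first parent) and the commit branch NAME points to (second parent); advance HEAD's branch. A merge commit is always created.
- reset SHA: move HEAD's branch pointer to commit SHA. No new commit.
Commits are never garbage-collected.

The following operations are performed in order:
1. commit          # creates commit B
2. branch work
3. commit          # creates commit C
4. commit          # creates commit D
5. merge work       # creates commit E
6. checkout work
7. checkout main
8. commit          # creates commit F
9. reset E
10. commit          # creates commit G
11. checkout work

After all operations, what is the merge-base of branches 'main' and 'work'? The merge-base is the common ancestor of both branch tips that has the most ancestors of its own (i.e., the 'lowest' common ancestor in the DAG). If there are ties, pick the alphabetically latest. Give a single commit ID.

After op 1 (commit): HEAD=main@B [main=B]
After op 2 (branch): HEAD=main@B [main=B work=B]
After op 3 (commit): HEAD=main@C [main=C work=B]
After op 4 (commit): HEAD=main@D [main=D work=B]
After op 5 (merge): HEAD=main@E [main=E work=B]
After op 6 (checkout): HEAD=work@B [main=E work=B]
After op 7 (checkout): HEAD=main@E [main=E work=B]
After op 8 (commit): HEAD=main@F [main=F work=B]
After op 9 (reset): HEAD=main@E [main=E work=B]
After op 10 (commit): HEAD=main@G [main=G work=B]
After op 11 (checkout): HEAD=work@B [main=G work=B]
ancestors(main=G): ['A', 'B', 'C', 'D', 'E', 'G']
ancestors(work=B): ['A', 'B']
common: ['A', 'B']

Answer: B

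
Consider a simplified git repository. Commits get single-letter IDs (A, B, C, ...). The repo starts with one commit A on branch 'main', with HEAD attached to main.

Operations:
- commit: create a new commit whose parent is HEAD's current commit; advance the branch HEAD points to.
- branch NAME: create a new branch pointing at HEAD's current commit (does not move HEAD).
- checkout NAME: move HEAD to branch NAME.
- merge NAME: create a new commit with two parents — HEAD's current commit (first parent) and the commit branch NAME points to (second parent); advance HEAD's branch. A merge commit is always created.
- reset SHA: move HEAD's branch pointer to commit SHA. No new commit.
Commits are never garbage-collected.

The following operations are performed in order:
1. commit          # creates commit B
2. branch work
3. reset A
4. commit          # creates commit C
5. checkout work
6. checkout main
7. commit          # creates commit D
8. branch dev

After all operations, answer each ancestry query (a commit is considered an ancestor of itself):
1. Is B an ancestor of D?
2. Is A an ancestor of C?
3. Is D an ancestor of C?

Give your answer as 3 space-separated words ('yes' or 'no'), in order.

Answer: no yes no

Derivation:
After op 1 (commit): HEAD=main@B [main=B]
After op 2 (branch): HEAD=main@B [main=B work=B]
After op 3 (reset): HEAD=main@A [main=A work=B]
After op 4 (commit): HEAD=main@C [main=C work=B]
After op 5 (checkout): HEAD=work@B [main=C work=B]
After op 6 (checkout): HEAD=main@C [main=C work=B]
After op 7 (commit): HEAD=main@D [main=D work=B]
After op 8 (branch): HEAD=main@D [dev=D main=D work=B]
ancestors(D) = {A,C,D}; B in? no
ancestors(C) = {A,C}; A in? yes
ancestors(C) = {A,C}; D in? no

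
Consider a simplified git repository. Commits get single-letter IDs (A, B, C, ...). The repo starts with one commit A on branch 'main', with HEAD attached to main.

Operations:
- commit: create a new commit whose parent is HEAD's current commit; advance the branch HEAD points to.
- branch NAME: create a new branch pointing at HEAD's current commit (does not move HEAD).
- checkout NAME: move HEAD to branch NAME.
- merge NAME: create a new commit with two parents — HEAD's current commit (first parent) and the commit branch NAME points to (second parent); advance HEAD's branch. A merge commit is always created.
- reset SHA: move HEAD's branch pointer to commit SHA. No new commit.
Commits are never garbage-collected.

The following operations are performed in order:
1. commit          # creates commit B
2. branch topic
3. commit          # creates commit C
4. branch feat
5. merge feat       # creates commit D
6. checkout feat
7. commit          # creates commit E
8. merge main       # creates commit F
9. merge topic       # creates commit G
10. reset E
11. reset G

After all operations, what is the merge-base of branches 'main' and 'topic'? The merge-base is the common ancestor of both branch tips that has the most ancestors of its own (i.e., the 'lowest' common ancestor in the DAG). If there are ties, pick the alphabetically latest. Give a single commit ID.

After op 1 (commit): HEAD=main@B [main=B]
After op 2 (branch): HEAD=main@B [main=B topic=B]
After op 3 (commit): HEAD=main@C [main=C topic=B]
After op 4 (branch): HEAD=main@C [feat=C main=C topic=B]
After op 5 (merge): HEAD=main@D [feat=C main=D topic=B]
After op 6 (checkout): HEAD=feat@C [feat=C main=D topic=B]
After op 7 (commit): HEAD=feat@E [feat=E main=D topic=B]
After op 8 (merge): HEAD=feat@F [feat=F main=D topic=B]
After op 9 (merge): HEAD=feat@G [feat=G main=D topic=B]
After op 10 (reset): HEAD=feat@E [feat=E main=D topic=B]
After op 11 (reset): HEAD=feat@G [feat=G main=D topic=B]
ancestors(main=D): ['A', 'B', 'C', 'D']
ancestors(topic=B): ['A', 'B']
common: ['A', 'B']

Answer: B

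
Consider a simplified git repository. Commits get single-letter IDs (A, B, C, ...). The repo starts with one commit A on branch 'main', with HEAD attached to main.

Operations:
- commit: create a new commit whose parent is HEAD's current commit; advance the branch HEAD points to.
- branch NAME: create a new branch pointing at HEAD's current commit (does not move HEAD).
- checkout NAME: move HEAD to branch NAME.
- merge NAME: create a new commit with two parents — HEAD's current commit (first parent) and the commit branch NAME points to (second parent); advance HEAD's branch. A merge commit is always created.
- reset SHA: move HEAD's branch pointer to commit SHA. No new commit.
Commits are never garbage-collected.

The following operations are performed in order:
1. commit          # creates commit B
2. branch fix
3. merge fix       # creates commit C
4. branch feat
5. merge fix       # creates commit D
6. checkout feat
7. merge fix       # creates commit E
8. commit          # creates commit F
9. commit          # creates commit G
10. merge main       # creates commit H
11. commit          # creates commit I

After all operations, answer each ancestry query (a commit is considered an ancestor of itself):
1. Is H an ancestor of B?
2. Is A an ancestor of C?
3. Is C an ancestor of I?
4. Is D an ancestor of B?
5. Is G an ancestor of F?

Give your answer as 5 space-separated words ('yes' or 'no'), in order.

Answer: no yes yes no no

Derivation:
After op 1 (commit): HEAD=main@B [main=B]
After op 2 (branch): HEAD=main@B [fix=B main=B]
After op 3 (merge): HEAD=main@C [fix=B main=C]
After op 4 (branch): HEAD=main@C [feat=C fix=B main=C]
After op 5 (merge): HEAD=main@D [feat=C fix=B main=D]
After op 6 (checkout): HEAD=feat@C [feat=C fix=B main=D]
After op 7 (merge): HEAD=feat@E [feat=E fix=B main=D]
After op 8 (commit): HEAD=feat@F [feat=F fix=B main=D]
After op 9 (commit): HEAD=feat@G [feat=G fix=B main=D]
After op 10 (merge): HEAD=feat@H [feat=H fix=B main=D]
After op 11 (commit): HEAD=feat@I [feat=I fix=B main=D]
ancestors(B) = {A,B}; H in? no
ancestors(C) = {A,B,C}; A in? yes
ancestors(I) = {A,B,C,D,E,F,G,H,I}; C in? yes
ancestors(B) = {A,B}; D in? no
ancestors(F) = {A,B,C,E,F}; G in? no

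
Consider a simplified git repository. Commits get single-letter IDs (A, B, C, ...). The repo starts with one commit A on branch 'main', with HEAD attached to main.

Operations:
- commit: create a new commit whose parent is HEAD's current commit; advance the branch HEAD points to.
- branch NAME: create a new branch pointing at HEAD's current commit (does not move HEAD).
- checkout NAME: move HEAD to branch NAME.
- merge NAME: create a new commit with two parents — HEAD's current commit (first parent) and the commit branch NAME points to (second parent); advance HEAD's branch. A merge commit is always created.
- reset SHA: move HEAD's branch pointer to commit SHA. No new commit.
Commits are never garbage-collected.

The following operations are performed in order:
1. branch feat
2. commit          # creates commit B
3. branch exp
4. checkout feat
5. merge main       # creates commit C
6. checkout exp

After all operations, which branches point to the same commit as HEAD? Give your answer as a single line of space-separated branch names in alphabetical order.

After op 1 (branch): HEAD=main@A [feat=A main=A]
After op 2 (commit): HEAD=main@B [feat=A main=B]
After op 3 (branch): HEAD=main@B [exp=B feat=A main=B]
After op 4 (checkout): HEAD=feat@A [exp=B feat=A main=B]
After op 5 (merge): HEAD=feat@C [exp=B feat=C main=B]
After op 6 (checkout): HEAD=exp@B [exp=B feat=C main=B]

Answer: exp main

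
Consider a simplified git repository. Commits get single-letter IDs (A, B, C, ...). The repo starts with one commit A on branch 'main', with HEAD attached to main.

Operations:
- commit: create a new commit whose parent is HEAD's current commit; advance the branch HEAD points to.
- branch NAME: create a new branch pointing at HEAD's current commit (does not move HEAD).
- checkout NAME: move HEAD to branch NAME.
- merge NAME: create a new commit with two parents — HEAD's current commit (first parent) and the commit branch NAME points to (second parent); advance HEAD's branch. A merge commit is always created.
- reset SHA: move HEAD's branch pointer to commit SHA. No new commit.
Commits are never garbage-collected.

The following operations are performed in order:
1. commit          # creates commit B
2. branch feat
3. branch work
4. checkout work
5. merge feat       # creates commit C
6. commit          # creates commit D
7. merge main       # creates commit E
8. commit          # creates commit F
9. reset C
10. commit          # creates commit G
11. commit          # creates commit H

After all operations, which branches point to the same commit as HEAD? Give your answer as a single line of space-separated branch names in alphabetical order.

After op 1 (commit): HEAD=main@B [main=B]
After op 2 (branch): HEAD=main@B [feat=B main=B]
After op 3 (branch): HEAD=main@B [feat=B main=B work=B]
After op 4 (checkout): HEAD=work@B [feat=B main=B work=B]
After op 5 (merge): HEAD=work@C [feat=B main=B work=C]
After op 6 (commit): HEAD=work@D [feat=B main=B work=D]
After op 7 (merge): HEAD=work@E [feat=B main=B work=E]
After op 8 (commit): HEAD=work@F [feat=B main=B work=F]
After op 9 (reset): HEAD=work@C [feat=B main=B work=C]
After op 10 (commit): HEAD=work@G [feat=B main=B work=G]
After op 11 (commit): HEAD=work@H [feat=B main=B work=H]

Answer: work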